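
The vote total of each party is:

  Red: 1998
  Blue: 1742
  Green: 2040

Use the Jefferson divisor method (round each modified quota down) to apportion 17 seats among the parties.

Standard divisor 5780/17 ≈ 340; standard quotas: Red 5.876, Blue 5.124, Green 6.000.
Rounding down gives 5, 5, 6 = 16 seats, so the divisor must be adjusted.
With modified divisor 300: modified quotas Red 6.660, Blue 5.807, Green 6.800.
Rounding down: Red 6, Blue 5, Green 6 (total 17).

Red=6, Blue=5, Green=6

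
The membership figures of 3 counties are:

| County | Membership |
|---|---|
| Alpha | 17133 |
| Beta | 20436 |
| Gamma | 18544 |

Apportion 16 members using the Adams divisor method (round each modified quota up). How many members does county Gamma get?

Standard divisor 56113/16 ≈ 3507.062; standard quotas: Alpha 4.885, Beta 5.827, Gamma 5.288.
Rounding up gives 5, 6, 6 = 17 seats, so the divisor must be adjusted.
With modified divisor 3900: modified quotas Alpha 4.393, Beta 5.240, Gamma 4.755.
Rounding up: Alpha 5, Beta 6, Gamma 5 (total 16).
Gamma receives 5.

5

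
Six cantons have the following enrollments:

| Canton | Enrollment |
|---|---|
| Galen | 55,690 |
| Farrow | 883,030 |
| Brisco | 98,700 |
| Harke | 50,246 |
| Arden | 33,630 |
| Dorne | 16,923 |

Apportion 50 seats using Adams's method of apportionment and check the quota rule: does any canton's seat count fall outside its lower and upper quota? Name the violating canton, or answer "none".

Standard quotas: Galen 2.446, Farrow 38.790, Brisco 4.336, Harke 2.207, Arden 1.477, Dorne 0.743.
Adams allocation: Galen 3, Farrow 36, Brisco 5, Harke 3, Arden 2, Dorne 1.
Farrow has quota 38.790 (lower 38, upper 39) but receives 36 — outside the quota interval.

Farrow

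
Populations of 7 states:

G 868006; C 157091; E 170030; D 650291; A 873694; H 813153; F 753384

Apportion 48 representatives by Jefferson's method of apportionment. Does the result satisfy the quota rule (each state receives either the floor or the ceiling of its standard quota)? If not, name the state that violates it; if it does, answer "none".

Standard quotas: G 9.722, C 1.759, E 1.904, D 7.283, A 9.786, H 9.107, F 8.438.
Jefferson allocation: G 10, C 1, E 2, D 7, A 10, H 9, F 9.
Every allocation lies between the lower and upper quota.

none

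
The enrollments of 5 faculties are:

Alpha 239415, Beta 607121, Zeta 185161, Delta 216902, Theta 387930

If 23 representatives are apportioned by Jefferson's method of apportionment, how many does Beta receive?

Standard divisor 1636529/23 ≈ 71153.435; standard quotas: Alpha 3.365, Beta 8.533, Zeta 2.602, Delta 3.048, Theta 5.452.
Rounding down gives 3, 8, 2, 3, 5 = 21 seats, so the divisor must be adjusted.
With modified divisor 63200: modified quotas Alpha 3.788, Beta 9.606, Zeta 2.930, Delta 3.432, Theta 6.138.
Rounding down: Alpha 3, Beta 9, Zeta 2, Delta 3, Theta 6 (total 23).
Beta receives 9.

9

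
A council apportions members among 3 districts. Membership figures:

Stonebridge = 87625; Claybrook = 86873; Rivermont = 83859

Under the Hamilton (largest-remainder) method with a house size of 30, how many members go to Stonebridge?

10

The standard divisor is 258357/30 ≈ 8611.9.
Standard quotas: Stonebridge 10.1749, Claybrook 10.0876, Rivermont 9.7376.
Lower quotas: Stonebridge 10, Claybrook 10, Rivermont 9 (sum 29, leaving 1 seat).
Remainders in descending order: Rivermont 0.7376, Stonebridge 0.1749, Claybrook 0.0876.
Largest remainder: Rivermont receives the extra seat.
Stonebridge receives 10.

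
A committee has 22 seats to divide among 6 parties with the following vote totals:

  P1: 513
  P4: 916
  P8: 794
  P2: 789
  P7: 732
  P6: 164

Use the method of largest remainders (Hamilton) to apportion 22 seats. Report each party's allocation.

Standard divisor: 3908 ÷ 22 ≈ 177.636.
Standard quotas: P1 2.888, P4 5.157, P8 4.470, P2 4.442, P7 4.121, P6 0.923.
Lower quotas: P1 2, P4 5, P8 4, P2 4, P7 4, P6 0 (sum 19, leaving 3 seats).
Remainders in descending order: P6 0.923, P1 0.888, P8 0.470, P2 0.442, P4 0.157, P7 0.121.
The surplus seats go to P6, P1, P8.

P1 3, P4 5, P8 5, P2 4, P7 4, P6 1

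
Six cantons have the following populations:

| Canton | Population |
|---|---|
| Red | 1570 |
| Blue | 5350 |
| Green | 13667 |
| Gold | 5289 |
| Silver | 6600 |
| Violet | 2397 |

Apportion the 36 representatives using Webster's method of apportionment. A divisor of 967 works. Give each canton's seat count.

Red 2, Blue 6, Green 14, Gold 5, Silver 7, Violet 2

With modified divisor 967: modified quotas Red 1.624, Blue 5.533, Green 14.133, Gold 5.469, Silver 6.825, Violet 2.479.
Rounding to the nearest integer: Red 2, Blue 6, Green 14, Gold 5, Silver 7, Violet 2 (total 36).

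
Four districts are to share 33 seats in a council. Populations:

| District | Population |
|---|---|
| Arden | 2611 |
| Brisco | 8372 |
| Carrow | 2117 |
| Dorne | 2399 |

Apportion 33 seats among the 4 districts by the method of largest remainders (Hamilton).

Standard divisor: 15499 ÷ 33 ≈ 469.667.
Standard quotas: Arden 5.5593, Brisco 17.8254, Carrow 4.5075, Dorne 5.1079.
Lower quotas: Arden 5, Brisco 17, Carrow 4, Dorne 5 (sum 31, leaving 2 seats).
Remainders in descending order: Brisco 0.8254, Arden 0.5593, Carrow 0.5075, Dorne 0.1079.
Largest remainders: Brisco, Arden receive the extra seats.

Arden 6, Brisco 18, Carrow 4, Dorne 5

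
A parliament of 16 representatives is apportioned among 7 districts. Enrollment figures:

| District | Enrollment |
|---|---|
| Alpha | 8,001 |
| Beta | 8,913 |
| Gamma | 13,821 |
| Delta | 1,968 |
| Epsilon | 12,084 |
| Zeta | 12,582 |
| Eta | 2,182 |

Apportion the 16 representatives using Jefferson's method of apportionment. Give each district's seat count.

Alpha 2; Beta 2; Gamma 4; Delta 0; Epsilon 4; Zeta 4; Eta 0

Standard divisor 59551/16 ≈ 3721.938; standard quotas: Alpha 2.150, Beta 2.395, Gamma 3.713, Delta 0.529, Epsilon 3.247, Zeta 3.380, Eta 0.586.
Rounding down gives 2, 2, 3, 0, 3, 3, 0 = 13 seats, so the divisor must be adjusted.
With modified divisor 3000: modified quotas Alpha 2.667, Beta 2.971, Gamma 4.607, Delta 0.656, Epsilon 4.028, Zeta 4.194, Eta 0.727.
Rounding down: Alpha 2, Beta 2, Gamma 4, Delta 0, Epsilon 4, Zeta 4, Eta 0 (total 16).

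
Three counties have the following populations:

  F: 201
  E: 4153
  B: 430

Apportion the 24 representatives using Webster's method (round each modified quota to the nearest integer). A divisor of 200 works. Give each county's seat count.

With modified divisor 200: modified quotas F 1.005, E 20.765, B 2.150.
Rounding to the nearest integer: F 1, E 21, B 2 (total 24).

F 1, E 21, B 2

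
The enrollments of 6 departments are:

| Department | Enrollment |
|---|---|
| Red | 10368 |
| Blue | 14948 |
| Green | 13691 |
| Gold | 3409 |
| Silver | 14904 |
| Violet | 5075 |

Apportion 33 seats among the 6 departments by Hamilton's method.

Total 62395; standard divisor 62395/33 ≈ 1890.758.
Standard quotas: Red 5.4835, Blue 7.9058, Green 7.2410, Gold 1.8030, Silver 7.8826, Violet 2.6841.
Lower quotas: Red 5, Blue 7, Green 7, Gold 1, Silver 7, Violet 2 (sum 29, leaving 4 seats).
Remainders in descending order: Blue 0.9058, Silver 0.8826, Gold 0.8030, Violet 0.6841, Red 0.4835, Green 0.2410.
The surplus seats go to Blue, Silver, Gold, Violet.

Red: 5, Blue: 8, Green: 7, Gold: 2, Silver: 8, Violet: 3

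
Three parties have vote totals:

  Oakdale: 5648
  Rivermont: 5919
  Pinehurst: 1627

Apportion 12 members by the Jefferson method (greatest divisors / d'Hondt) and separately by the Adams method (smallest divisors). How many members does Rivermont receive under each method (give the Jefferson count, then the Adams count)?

6 and 5

Jefferson: Oakdale 5, Rivermont 6, Pinehurst 1.
Adams: Oakdale 5, Rivermont 5, Pinehurst 2.
Rivermont gets 6 under Jefferson and 5 under Adams.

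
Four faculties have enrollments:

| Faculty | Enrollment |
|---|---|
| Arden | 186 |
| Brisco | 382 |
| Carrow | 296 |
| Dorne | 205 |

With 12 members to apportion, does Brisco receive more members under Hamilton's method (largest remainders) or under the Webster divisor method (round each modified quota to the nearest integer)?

Webster

Hamilton: Arden 2, Brisco 4, Carrow 4, Dorne 2.
Webster: Arden 2, Brisco 5, Carrow 3, Dorne 2.
Brisco gets 4 under Hamilton and 5 under Webster.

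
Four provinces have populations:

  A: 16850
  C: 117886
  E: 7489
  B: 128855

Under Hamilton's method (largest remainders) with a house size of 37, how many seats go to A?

Standard divisor: 271080 ÷ 37 ≈ 7326.486.
Standard quotas: A 2.2999, C 16.0904, E 1.0222, B 17.5876.
Lower quotas: A 2, C 16, E 1, B 17 (sum 36, leaving 1 seat).
Remainders in descending order: B 0.5876, A 0.2999, C 0.0904, E 0.0222.
Largest remainder: B receives the extra seat.
A receives 2.

2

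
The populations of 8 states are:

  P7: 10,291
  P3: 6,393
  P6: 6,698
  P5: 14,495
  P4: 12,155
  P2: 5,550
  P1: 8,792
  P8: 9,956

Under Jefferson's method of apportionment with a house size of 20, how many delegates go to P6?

Standard divisor 74330/20 ≈ 3716.5; standard quotas: P7 2.769, P3 1.720, P6 1.802, P5 3.900, P4 3.271, P2 1.493, P1 2.366, P8 2.679.
Rounding down gives 2, 1, 1, 3, 3, 1, 2, 2 = 15 seats, so the divisor must be adjusted.
With modified divisor 3100: modified quotas P7 3.320, P3 2.062, P6 2.161, P5 4.676, P4 3.921, P2 1.790, P1 2.836, P8 3.212.
Rounding down: P7 3, P3 2, P6 2, P5 4, P4 3, P2 1, P1 2, P8 3 (total 20).
P6 receives 2.

2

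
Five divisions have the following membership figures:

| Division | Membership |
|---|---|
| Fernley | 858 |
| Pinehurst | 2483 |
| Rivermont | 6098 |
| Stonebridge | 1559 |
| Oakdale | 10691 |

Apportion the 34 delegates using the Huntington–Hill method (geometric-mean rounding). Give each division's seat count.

With divisor 640: modified quotas Fernley 1.341, Pinehurst 3.880, Rivermont 9.528, Stonebridge 2.436, Oakdale 16.705.
Geometric-mean thresholds: Fernley √(1·2)=1.414, Pinehurst √(3·4)=3.464, Rivermont √(9·10)=9.487, Stonebridge √(2·3)=2.449, Oakdale √(16·17)=16.492.
Each quota rounded against its threshold gives Fernley 1, Pinehurst 4, Rivermont 10, Stonebridge 2, Oakdale 17 (total 34).

Fernley 1; Pinehurst 4; Rivermont 10; Stonebridge 2; Oakdale 17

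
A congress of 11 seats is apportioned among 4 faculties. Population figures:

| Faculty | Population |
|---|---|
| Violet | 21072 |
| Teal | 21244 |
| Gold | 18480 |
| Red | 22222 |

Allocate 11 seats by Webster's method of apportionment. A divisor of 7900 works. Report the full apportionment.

With modified divisor 7900: modified quotas Violet 2.667, Teal 2.689, Gold 2.339, Red 2.813.
Rounding to the nearest integer: Violet 3, Teal 3, Gold 2, Red 3 (total 11).

Violet 3, Teal 3, Gold 2, Red 3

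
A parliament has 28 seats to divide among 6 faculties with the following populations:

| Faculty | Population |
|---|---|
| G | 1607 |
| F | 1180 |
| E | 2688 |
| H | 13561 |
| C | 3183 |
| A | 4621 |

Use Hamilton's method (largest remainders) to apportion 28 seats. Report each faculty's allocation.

G 2; F 1; E 3; H 14; C 3; A 5

The standard divisor is 26840/28 ≈ 958.571.
Standard quotas: G 1.6765, F 1.2310, E 2.8042, H 14.1471, C 3.3206, A 4.8207.
Lower quotas: G 1, F 1, E 2, H 14, C 3, A 4 (sum 25, leaving 3 seats).
Remainders in descending order: A 0.8207, E 0.8042, G 0.6765, C 0.3206, F 0.2310, H 0.1471.
The surplus seats go to A, E, G.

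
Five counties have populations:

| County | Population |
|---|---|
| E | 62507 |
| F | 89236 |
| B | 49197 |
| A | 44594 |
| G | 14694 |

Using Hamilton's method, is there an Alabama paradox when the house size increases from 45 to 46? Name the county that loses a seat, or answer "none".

At 45 seats: E 11, F 15, B 8, A 8, G 3.
At 46 seats: E 11, F 16, B 9, A 8, G 2.
G drops from 3 to 2.

G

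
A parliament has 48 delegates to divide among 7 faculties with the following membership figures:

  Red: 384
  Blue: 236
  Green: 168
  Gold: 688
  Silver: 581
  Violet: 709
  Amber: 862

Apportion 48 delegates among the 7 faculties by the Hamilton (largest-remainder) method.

Total 3628; standard divisor 3628/48 ≈ 75.583.
Standard quotas: Red 5.080, Blue 3.122, Green 2.223, Gold 9.103, Silver 7.687, Violet 9.380, Amber 11.405.
Lower quotas: Red 5, Blue 3, Green 2, Gold 9, Silver 7, Violet 9, Amber 11 (sum 46, leaving 2 seats).
Remainders in descending order: Silver 0.687, Amber 0.405, Violet 0.380, Green 0.223, Blue 0.122, Gold 0.103, Red 0.080.
Largest remainders: Silver, Amber receive the extra seats.

Red 5; Blue 3; Green 2; Gold 9; Silver 8; Violet 9; Amber 12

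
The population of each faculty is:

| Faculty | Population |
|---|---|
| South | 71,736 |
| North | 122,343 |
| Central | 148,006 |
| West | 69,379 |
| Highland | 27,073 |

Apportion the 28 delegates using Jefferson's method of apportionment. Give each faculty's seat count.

South: 5, North: 8, Central: 10, West: 4, Highland: 1

Standard divisor 438537/28 ≈ 15662.036; standard quotas: South 4.580, North 7.811, Central 9.450, West 4.430, Highland 1.729.
Rounding down gives 4, 7, 9, 4, 1 = 25 seats, so the divisor must be adjusted.
With modified divisor 14100: modified quotas South 5.088, North 8.677, Central 10.497, West 4.920, Highland 1.920.
Rounding down: South 5, North 8, Central 10, West 4, Highland 1 (total 28).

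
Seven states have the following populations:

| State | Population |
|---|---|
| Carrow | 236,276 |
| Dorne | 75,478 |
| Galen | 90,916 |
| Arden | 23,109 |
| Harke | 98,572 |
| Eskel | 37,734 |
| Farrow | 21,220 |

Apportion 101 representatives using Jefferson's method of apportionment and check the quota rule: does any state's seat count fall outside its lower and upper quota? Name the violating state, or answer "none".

Standard quotas: Carrow 40.911, Dorne 13.069, Galen 15.742, Arden 4.001, Harke 17.068, Eskel 6.534, Farrow 3.674.
Jefferson allocation: Carrow 42, Dorne 13, Galen 16, Arden 4, Harke 17, Eskel 6, Farrow 3.
Carrow has quota 40.911 (lower 40, upper 41) but receives 42 — outside the quota interval.

Carrow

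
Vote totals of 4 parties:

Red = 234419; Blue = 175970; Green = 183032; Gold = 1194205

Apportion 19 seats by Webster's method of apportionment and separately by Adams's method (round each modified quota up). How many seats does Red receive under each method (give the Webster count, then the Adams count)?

2 and 3

Webster: Red 2, Blue 2, Green 2, Gold 13.
Adams: Red 3, Blue 2, Green 2, Gold 12.
Red gets 2 under Webster and 3 under Adams.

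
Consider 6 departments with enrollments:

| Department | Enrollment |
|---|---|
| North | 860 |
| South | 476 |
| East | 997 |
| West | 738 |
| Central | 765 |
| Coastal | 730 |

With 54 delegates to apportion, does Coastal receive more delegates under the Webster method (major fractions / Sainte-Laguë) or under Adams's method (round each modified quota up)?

Webster: North 10, South 6, East 12, West 9, Central 9, Coastal 8.
Adams: North 10, South 6, East 11, West 9, Central 9, Coastal 9.
Coastal gets 8 under Webster and 9 under Adams.

Adams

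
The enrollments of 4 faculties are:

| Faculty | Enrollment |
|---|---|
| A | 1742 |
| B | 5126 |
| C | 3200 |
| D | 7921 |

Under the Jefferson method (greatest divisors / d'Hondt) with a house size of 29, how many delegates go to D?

Standard divisor 17989/29 ≈ 620.31; standard quotas: A 2.808, B 8.264, C 5.159, D 12.769.
Rounding down gives 2, 8, 5, 12 = 27 seats, so the divisor must be adjusted.
With modified divisor 575: modified quotas A 3.030, B 8.915, C 5.565, D 13.776.
Rounding down: A 3, B 8, C 5, D 13 (total 29).
D receives 13.

13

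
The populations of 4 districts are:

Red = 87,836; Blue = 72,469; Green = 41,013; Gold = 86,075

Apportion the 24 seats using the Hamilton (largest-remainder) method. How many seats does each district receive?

Total 287393; standard divisor 287393/24 ≈ 11974.708.
Standard quotas: Red 7.3351, Blue 6.0518, Green 3.4250, Gold 7.1881.
Lower quotas: Red 7, Blue 6, Green 3, Gold 7 (sum 23, leaving 1 seat).
Remainders in descending order: Green 0.4250, Red 0.3351, Gold 0.1881, Blue 0.0518.
Largest remainder: Green receives the extra seat.

Red=7, Blue=6, Green=4, Gold=7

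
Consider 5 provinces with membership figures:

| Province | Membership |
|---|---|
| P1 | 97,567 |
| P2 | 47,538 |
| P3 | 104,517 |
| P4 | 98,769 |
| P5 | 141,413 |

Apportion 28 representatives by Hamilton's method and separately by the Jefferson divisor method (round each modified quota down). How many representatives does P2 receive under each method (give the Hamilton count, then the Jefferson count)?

3 and 2

Hamilton: P1 5, P2 3, P3 6, P4 6, P5 8.
Jefferson: P1 6, P2 2, P3 6, P4 6, P5 8.
P2 gets 3 under Hamilton and 2 under Jefferson.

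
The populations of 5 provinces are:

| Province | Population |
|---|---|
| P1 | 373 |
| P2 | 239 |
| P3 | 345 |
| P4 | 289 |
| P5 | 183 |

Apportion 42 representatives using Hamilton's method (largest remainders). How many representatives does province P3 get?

10

The standard divisor is 1429/42 ≈ 34.024.
Standard quotas: P1 10.963, P2 7.024, P3 10.140, P4 8.494, P5 5.379.
Lower quotas: P1 10, P2 7, P3 10, P4 8, P5 5 (sum 40, leaving 2 seats).
Remainders in descending order: P1 0.963, P4 0.494, P5 0.379, P3 0.140, P2 0.024.
The surplus seats go to P1, P4.
P3 receives 10.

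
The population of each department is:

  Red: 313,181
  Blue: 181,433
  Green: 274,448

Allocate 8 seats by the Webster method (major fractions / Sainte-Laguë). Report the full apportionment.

Red 3, Blue 2, Green 3

Standard divisor 769062/8 ≈ 96132.75; standard quotas: Red 3.258, Blue 1.887, Green 2.855.
Rounding to the nearest integer gives Red 3, Blue 2, Green 3 — total 8, matching the house size, so no adjustment is needed.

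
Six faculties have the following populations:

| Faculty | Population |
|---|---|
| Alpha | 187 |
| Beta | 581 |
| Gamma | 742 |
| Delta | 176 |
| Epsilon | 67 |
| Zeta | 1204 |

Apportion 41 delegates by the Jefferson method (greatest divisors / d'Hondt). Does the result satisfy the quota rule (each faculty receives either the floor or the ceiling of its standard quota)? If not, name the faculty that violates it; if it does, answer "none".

none

Standard quotas: Alpha 2.593, Beta 8.056, Gamma 10.288, Delta 2.440, Epsilon 0.929, Zeta 16.694.
Jefferson allocation: Alpha 2, Beta 8, Gamma 11, Delta 2, Epsilon 1, Zeta 17.
Every allocation lies between the lower and upper quota.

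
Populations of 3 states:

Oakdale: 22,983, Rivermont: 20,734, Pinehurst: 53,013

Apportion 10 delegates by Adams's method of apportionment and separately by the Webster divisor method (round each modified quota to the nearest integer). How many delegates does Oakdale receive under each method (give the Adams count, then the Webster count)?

Adams: Oakdale 3, Rivermont 2, Pinehurst 5.
Webster: Oakdale 2, Rivermont 2, Pinehurst 6.
Oakdale gets 3 under Adams and 2 under Webster.

3 and 2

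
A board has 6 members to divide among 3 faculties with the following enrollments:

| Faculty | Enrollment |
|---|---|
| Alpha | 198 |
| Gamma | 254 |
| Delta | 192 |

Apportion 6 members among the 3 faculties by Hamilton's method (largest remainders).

Total 644; standard divisor 644/6 ≈ 107.333.
Standard quotas: Alpha 1.845, Gamma 2.366, Delta 1.789.
Lower quotas: Alpha 1, Gamma 2, Delta 1 (sum 4, leaving 2 seats).
Remainders in descending order: Alpha 0.845, Delta 0.789, Gamma 0.366.
The surplus seats go to Alpha, Delta.

Alpha 2, Gamma 2, Delta 2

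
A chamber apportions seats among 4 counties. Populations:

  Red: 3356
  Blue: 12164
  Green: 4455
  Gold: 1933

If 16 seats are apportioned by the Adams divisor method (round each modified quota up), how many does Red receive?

Standard divisor 21908/16 ≈ 1369.25; standard quotas: Red 2.451, Blue 8.884, Green 3.254, Gold 1.412.
Rounding up gives 3, 9, 4, 2 = 18 seats, so the divisor must be adjusted.
With modified divisor 1600: modified quotas Red 2.098, Blue 7.603, Green 2.784, Gold 1.208.
Rounding up: Red 3, Blue 8, Green 3, Gold 2 (total 16).
Red receives 3.

3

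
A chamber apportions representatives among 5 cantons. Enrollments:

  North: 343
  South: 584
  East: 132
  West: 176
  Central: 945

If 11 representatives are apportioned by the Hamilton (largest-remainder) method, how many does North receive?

2

Standard divisor: 2180 ÷ 11 ≈ 198.182.
Standard quotas: North 1.731, South 2.947, East 0.666, West 0.888, Central 4.768.
Lower quotas: North 1, South 2, East 0, West 0, Central 4 (sum 7, leaving 4 seats).
Remainders in descending order: South 0.947, West 0.888, Central 0.768, North 0.731, East 0.666.
Largest remainders: South, West, Central, North receive the extra seats.
North receives 2.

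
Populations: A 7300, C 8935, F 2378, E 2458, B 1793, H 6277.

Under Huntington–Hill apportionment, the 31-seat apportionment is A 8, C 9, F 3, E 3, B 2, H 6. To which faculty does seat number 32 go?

Priority for the next seat is population ÷ (√(s·(s+1))).
Priorities: A 860.313, C 941.832, F 686.469, E 709.563, B 731.989, H 968.562.
Highest priority: H.

H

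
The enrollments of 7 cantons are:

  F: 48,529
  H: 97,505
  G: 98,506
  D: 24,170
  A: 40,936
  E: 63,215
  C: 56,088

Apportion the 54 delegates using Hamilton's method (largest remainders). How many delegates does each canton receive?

Total 428949; standard divisor 428949/54 ≈ 7943.5.
Standard quotas: F 6.1093, H 12.2748, G 12.4008, D 3.0427, A 5.1534, E 7.9581, C 7.0609.
Lower quotas: F 6, H 12, G 12, D 3, A 5, E 7, C 7 (sum 52, leaving 2 seats).
Remainders in descending order: E 0.9581, G 0.4008, H 0.2748, A 0.1534, F 0.1093, C 0.0609, D 0.0427.
Largest remainders: E, G receive the extra seats.

F 6, H 12, G 13, D 3, A 5, E 8, C 7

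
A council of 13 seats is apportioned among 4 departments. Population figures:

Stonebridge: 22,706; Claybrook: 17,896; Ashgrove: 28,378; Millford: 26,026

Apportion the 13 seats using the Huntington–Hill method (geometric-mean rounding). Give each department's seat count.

With divisor 7410: modified quotas Stonebridge 3.064, Claybrook 2.415, Ashgrove 3.830, Millford 3.512.
Geometric-mean thresholds: Stonebridge √(3·4)=3.464, Claybrook √(2·3)=2.449, Ashgrove √(3·4)=3.464, Millford √(3·4)=3.464.
Each quota rounded against its threshold gives Stonebridge 3, Claybrook 2, Ashgrove 4, Millford 4 (total 13).

Stonebridge 3, Claybrook 2, Ashgrove 4, Millford 4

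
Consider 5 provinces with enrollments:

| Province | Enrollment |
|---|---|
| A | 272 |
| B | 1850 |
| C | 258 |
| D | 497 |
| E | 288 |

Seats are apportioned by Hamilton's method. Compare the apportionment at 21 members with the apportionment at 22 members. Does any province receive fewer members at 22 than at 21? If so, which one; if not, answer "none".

none

At 21 seats: A 2, B 12, C 2, D 3, E 2.
At 22 seats: A 2, B 13, C 2, D 3, E 2.
No province's allocation decreased.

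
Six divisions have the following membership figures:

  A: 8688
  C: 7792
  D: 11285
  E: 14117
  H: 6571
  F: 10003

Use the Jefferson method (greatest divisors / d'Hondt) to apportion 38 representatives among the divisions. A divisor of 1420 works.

With modified divisor 1420: modified quotas A 6.118, C 5.487, D 7.947, E 9.942, H 4.627, F 7.044.
Rounding down: A 6, C 5, D 7, E 9, H 4, F 7 (total 38).

A=6, C=5, D=7, E=9, H=4, F=7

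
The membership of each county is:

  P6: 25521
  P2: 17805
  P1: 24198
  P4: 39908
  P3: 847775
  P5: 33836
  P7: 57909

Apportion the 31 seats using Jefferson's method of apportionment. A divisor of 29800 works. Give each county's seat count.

P6 0, P2 0, P1 0, P4 1, P3 28, P5 1, P7 1

With modified divisor 29800: modified quotas P6 0.856, P2 0.597, P1 0.812, P4 1.339, P3 28.449, P5 1.135, P7 1.943.
Rounding down: P6 0, P2 0, P1 0, P4 1, P3 28, P5 1, P7 1 (total 31).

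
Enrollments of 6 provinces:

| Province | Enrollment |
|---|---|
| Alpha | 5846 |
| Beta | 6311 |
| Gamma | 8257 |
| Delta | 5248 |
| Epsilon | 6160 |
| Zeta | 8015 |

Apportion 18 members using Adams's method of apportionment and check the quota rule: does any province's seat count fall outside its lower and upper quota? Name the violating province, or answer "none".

Standard quotas: Alpha 2.641, Beta 2.852, Gamma 3.731, Delta 2.371, Epsilon 2.783, Zeta 3.622.
Adams allocation: Alpha 3, Beta 3, Gamma 4, Delta 2, Epsilon 3, Zeta 3.
Every allocation lies between the lower and upper quota.

none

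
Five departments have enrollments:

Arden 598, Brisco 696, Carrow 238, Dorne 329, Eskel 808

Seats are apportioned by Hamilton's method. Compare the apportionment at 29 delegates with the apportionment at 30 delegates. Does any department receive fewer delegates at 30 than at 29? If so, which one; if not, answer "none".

At 29 seats: Arden 6, Brisco 7, Carrow 3, Dorne 4, Eskel 9.
At 30 seats: Arden 7, Brisco 8, Carrow 2, Dorne 4, Eskel 9.
Carrow drops from 3 to 2.

Carrow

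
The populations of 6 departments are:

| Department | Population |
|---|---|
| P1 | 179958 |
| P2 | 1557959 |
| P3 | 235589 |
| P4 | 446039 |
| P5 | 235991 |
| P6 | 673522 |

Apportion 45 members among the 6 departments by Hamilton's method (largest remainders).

The standard divisor is 3329058/45 ≈ 73979.067.
Standard quotas: P1 2.4326, P2 21.0595, P3 3.1845, P4 6.0293, P5 3.1900, P6 9.1042.
Lower quotas: P1 2, P2 21, P3 3, P4 6, P5 3, P6 9 (sum 44, leaving 1 seat).
Remainders in descending order: P1 0.4326, P5 0.1900, P3 0.1845, P6 0.1042, P2 0.0595, P4 0.0293.
The surplus seat goes to P1.

P1=3, P2=21, P3=3, P4=6, P5=3, P6=9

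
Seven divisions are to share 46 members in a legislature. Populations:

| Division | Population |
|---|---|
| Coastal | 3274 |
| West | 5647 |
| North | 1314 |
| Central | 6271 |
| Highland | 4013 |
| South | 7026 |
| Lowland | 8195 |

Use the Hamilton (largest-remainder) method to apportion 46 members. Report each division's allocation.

Coastal: 4, West: 7, North: 2, Central: 8, Highland: 5, South: 9, Lowland: 11

Standard divisor: 35740 ÷ 46 ≈ 776.957.
Standard quotas: Coastal 4.2139, West 7.2681, North 1.6912, Central 8.0712, Highland 5.1650, South 9.0430, Lowland 10.5476.
Lower quotas: Coastal 4, West 7, North 1, Central 8, Highland 5, South 9, Lowland 10 (sum 44, leaving 2 seats).
Remainders in descending order: North 0.6912, Lowland 0.5476, West 0.2681, Coastal 0.2139, Highland 0.1650, Central 0.0712, South 0.0430.
The surplus seats go to North, Lowland.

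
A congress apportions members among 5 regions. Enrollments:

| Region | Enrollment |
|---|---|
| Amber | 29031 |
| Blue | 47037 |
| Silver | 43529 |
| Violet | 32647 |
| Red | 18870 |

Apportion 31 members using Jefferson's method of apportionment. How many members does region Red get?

3

Standard divisor 171114/31 ≈ 5519.806; standard quotas: Amber 5.259, Blue 8.521, Silver 7.886, Violet 5.915, Red 3.419.
Rounding down gives 5, 8, 7, 5, 3 = 28 seats, so the divisor must be adjusted.
With modified divisor 5000: modified quotas Amber 5.806, Blue 9.407, Silver 8.706, Violet 6.529, Red 3.774.
Rounding down: Amber 5, Blue 9, Silver 8, Violet 6, Red 3 (total 31).
Red receives 3.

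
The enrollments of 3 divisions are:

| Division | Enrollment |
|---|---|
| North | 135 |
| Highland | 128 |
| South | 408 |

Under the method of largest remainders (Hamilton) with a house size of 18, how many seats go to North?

Standard divisor: 671 ÷ 18 ≈ 37.278.
Standard quotas: North 3.621, Highland 3.434, South 10.945.
Lower quotas: North 3, Highland 3, South 10 (sum 16, leaving 2 seats).
Remainders in descending order: South 0.945, North 0.621, Highland 0.434.
The surplus seats go to South, North.
North receives 4.

4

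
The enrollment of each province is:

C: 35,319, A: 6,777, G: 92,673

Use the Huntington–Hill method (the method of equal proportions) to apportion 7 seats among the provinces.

C: 2; A: 1; G: 4

With divisor 22848: modified quotas C 1.546, A 0.297, G 4.056.
Geometric-mean thresholds: C √(1·2)=1.414, A (min 1), G √(4·5)=4.472.
Each quota rounded against its threshold gives C 2, A 1, G 4 (total 7).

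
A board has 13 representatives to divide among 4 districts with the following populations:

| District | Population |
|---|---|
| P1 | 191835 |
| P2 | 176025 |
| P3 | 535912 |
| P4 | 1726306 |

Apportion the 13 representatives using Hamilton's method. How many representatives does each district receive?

The standard divisor is 2630078/13 ≈ 202313.692.
Standard quotas: P1 0.9482, P2 0.8701, P3 2.6489, P4 8.5328.
Lower quotas: P1 0, P2 0, P3 2, P4 8 (sum 10, leaving 3 seats).
Remainders in descending order: P1 0.9482, P2 0.8701, P3 0.6489, P4 0.5328.
Largest remainders: P1, P2, P3 receive the extra seats.

P1 1, P2 1, P3 3, P4 8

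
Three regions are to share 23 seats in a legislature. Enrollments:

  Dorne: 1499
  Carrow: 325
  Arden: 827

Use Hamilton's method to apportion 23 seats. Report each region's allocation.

Dorne 13; Carrow 3; Arden 7

Standard divisor: 2651 ÷ 23 ≈ 115.261.
Standard quotas: Dorne 13.005, Carrow 2.820, Arden 7.175.
Lower quotas: Dorne 13, Carrow 2, Arden 7 (sum 22, leaving 1 seat).
Remainders in descending order: Carrow 0.820, Arden 0.175, Dorne 0.005.
Largest remainder: Carrow receives the extra seat.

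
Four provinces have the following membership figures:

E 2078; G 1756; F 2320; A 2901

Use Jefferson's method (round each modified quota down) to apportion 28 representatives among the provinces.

E 7, G 5, F 7, A 9

Standard divisor 9055/28 ≈ 323.393; standard quotas: E 6.426, G 5.430, F 7.174, A 8.971.
Rounding down gives 6, 5, 7, 8 = 26 seats, so the divisor must be adjusted.
With modified divisor 295: modified quotas E 7.044, G 5.953, F 7.864, A 9.834.
Rounding down: E 7, G 5, F 7, A 9 (total 28).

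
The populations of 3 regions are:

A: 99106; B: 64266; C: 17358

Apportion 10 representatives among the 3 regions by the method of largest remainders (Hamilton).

Standard divisor: 180730 ÷ 10 = 18073.
Standard quotas: A 5.4836, B 3.5559, C 0.9604.
Lower quotas: A 5, B 3, C 0 (sum 8, leaving 2 seats).
Remainders in descending order: C 0.9604, B 0.5559, A 0.4836.
The surplus seats go to C, B.

A 5; B 4; C 1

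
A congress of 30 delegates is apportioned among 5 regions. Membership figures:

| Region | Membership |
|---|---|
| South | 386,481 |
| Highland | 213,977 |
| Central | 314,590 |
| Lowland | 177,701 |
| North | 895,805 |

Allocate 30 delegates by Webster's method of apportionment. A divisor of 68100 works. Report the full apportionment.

With modified divisor 68100: modified quotas South 5.675, Highland 3.142, Central 4.620, Lowland 2.609, North 13.154.
Rounding to the nearest integer: South 6, Highland 3, Central 5, Lowland 3, North 13 (total 30).

South: 6, Highland: 3, Central: 5, Lowland: 3, North: 13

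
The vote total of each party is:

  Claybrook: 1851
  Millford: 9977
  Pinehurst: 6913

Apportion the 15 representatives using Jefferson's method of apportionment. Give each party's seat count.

Claybrook 1, Millford 8, Pinehurst 6

Standard divisor 18741/15 ≈ 1249.4; standard quotas: Claybrook 1.482, Millford 7.985, Pinehurst 5.533.
Rounding down gives 1, 7, 5 = 13 seats, so the divisor must be adjusted.
With modified divisor 1130: modified quotas Claybrook 1.638, Millford 8.829, Pinehurst 6.118.
Rounding down: Claybrook 1, Millford 8, Pinehurst 6 (total 15).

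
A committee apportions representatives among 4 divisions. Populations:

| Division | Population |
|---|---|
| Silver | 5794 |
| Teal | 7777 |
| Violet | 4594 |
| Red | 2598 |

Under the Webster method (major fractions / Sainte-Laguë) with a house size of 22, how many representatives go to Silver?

6

Standard divisor 20763/22 ≈ 943.773; standard quotas: Silver 6.139, Teal 8.240, Violet 4.868, Red 2.753.
Rounding to the nearest integer gives Silver 6, Teal 8, Violet 5, Red 3 — total 22, matching the house size, so no adjustment is needed.
Silver receives 6.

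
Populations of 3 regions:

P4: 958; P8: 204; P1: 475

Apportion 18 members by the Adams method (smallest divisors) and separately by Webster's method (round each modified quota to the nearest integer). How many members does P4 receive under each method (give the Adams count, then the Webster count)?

Adams: P4 10, P8 3, P1 5.
Webster: P4 11, P8 2, P1 5.
P4 gets 10 under Adams and 11 under Webster.

10 and 11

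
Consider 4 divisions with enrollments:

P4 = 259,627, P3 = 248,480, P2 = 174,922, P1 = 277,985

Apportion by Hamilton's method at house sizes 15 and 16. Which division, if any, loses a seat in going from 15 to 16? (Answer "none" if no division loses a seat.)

none

At 15 seats: P4 4, P3 4, P2 3, P1 4.
At 16 seats: P4 4, P3 4, P2 3, P1 5.
No division's allocation decreased.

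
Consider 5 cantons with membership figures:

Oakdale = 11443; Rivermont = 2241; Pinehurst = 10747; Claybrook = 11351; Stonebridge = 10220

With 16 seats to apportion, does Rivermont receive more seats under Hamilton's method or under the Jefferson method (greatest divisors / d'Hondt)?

Hamilton: Oakdale 4, Rivermont 1, Pinehurst 4, Claybrook 4, Stonebridge 3.
Jefferson: Oakdale 4, Rivermont 0, Pinehurst 4, Claybrook 4, Stonebridge 4.
Rivermont gets 1 under Hamilton and 0 under Jefferson.

Hamilton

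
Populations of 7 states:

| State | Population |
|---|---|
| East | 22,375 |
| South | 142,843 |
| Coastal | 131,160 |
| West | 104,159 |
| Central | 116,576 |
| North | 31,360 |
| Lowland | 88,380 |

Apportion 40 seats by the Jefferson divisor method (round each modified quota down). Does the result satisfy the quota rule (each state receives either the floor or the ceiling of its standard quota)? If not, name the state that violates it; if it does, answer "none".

none

Standard quotas: East 1.405, South 8.972, Coastal 8.238, West 6.542, Central 7.322, North 1.970, Lowland 5.551.
Jefferson allocation: East 1, South 9, Coastal 8, West 7, Central 7, North 2, Lowland 6.
Every allocation lies between the lower and upper quota.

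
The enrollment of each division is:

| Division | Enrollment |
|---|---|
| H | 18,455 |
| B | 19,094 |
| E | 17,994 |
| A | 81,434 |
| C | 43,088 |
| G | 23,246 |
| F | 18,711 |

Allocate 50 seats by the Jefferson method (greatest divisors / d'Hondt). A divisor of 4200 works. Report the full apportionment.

With modified divisor 4200: modified quotas H 4.394, B 4.546, E 4.284, A 19.389, C 10.259, G 5.535, F 4.455.
Rounding down: H 4, B 4, E 4, A 19, C 10, G 5, F 4 (total 50).

H=4; B=4; E=4; A=19; C=10; G=5; F=4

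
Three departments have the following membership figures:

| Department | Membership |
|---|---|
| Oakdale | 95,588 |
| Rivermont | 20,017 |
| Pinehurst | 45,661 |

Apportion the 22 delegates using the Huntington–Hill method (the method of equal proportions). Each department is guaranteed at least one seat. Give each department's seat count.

With divisor 7369: modified quotas Oakdale 12.972, Rivermont 2.716, Pinehurst 6.196.
Geometric-mean thresholds: Oakdale √(12·13)=12.490, Rivermont √(2·3)=2.449, Pinehurst √(6·7)=6.481.
Each quota rounded against its threshold gives Oakdale 13, Rivermont 3, Pinehurst 6 (total 22).

Oakdale=13; Rivermont=3; Pinehurst=6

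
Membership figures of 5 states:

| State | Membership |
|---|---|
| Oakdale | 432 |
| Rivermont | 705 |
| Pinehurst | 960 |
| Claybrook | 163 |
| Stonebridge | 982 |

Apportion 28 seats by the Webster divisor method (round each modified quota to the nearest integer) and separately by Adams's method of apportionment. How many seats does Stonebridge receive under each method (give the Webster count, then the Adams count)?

9 and 8

Webster: Oakdale 4, Rivermont 6, Pinehurst 8, Claybrook 1, Stonebridge 9.
Adams: Oakdale 4, Rivermont 6, Pinehurst 8, Claybrook 2, Stonebridge 8.
Stonebridge gets 9 under Webster and 8 under Adams.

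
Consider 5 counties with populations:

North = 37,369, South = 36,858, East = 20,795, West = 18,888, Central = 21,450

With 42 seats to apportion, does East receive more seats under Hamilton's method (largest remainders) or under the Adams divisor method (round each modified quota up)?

Adams

Hamilton: North 12, South 11, East 6, West 6, Central 7.
Adams: North 11, South 11, East 7, West 6, Central 7.
East gets 6 under Hamilton and 7 under Adams.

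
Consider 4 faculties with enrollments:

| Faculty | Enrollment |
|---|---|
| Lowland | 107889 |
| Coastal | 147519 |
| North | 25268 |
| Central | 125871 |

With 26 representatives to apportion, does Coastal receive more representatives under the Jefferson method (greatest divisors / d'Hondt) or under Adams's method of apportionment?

Jefferson: Lowland 7, Coastal 10, North 1, Central 8.
Adams: Lowland 7, Coastal 9, North 2, Central 8.
Coastal gets 10 under Jefferson and 9 under Adams.

Jefferson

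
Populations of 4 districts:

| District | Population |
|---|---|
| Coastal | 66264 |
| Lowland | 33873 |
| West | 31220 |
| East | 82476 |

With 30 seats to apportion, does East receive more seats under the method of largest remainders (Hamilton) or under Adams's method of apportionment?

Hamilton

Hamilton: Coastal 9, Lowland 5, West 4, East 12.
Adams: Coastal 9, Lowland 5, West 5, East 11.
East gets 12 under Hamilton and 11 under Adams.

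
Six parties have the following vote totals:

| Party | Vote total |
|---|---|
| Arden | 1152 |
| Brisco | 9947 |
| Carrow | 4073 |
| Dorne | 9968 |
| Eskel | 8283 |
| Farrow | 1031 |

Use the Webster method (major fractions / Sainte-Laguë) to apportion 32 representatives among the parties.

Standard divisor 34454/32 ≈ 1076.688; standard quotas: Arden 1.070, Brisco 9.239, Carrow 3.783, Dorne 9.258, Eskel 7.693, Farrow 0.958.
Rounding to the nearest integer gives Arden 1, Brisco 9, Carrow 4, Dorne 9, Eskel 8, Farrow 1 — total 32, matching the house size, so no adjustment is needed.

Arden=1, Brisco=9, Carrow=4, Dorne=9, Eskel=8, Farrow=1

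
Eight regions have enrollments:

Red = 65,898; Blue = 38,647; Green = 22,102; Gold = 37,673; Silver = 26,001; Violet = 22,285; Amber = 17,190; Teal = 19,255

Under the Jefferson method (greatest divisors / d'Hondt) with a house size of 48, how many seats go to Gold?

7

Standard divisor 249051/48 ≈ 5188.562; standard quotas: Red 12.701, Blue 7.448, Green 4.260, Gold 7.261, Silver 5.011, Violet 4.295, Amber 3.313, Teal 3.711.
Rounding down gives 12, 7, 4, 7, 5, 4, 3, 3 = 45 seats, so the divisor must be adjusted.
With modified divisor 4760: modified quotas Red 13.844, Blue 8.119, Green 4.643, Gold 7.914, Silver 5.462, Violet 4.682, Amber 3.611, Teal 4.045.
Rounding down: Red 13, Blue 8, Green 4, Gold 7, Silver 5, Violet 4, Amber 3, Teal 4 (total 48).
Gold receives 7.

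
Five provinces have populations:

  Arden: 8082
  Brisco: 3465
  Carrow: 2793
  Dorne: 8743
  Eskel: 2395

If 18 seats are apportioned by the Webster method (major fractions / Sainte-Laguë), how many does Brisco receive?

Standard divisor 25478/18 ≈ 1415.444; standard quotas: Arden 5.710, Brisco 2.448, Carrow 1.973, Dorne 6.177, Eskel 1.692.
Rounding to the nearest integer gives Arden 6, Brisco 2, Carrow 2, Dorne 6, Eskel 2 — total 18, matching the house size, so no adjustment is needed.
Brisco receives 2.

2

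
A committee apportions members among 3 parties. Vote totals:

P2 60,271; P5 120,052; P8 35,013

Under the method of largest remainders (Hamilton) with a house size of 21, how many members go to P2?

Total 215336; standard divisor 215336/21 ≈ 10254.095.
Standard quotas: P2 5.8777, P5 11.7077, P8 3.4145.
Lower quotas: P2 5, P5 11, P8 3 (sum 19, leaving 2 seats).
Remainders in descending order: P2 0.8777, P5 0.7077, P8 0.4145.
Largest remainders: P2, P5 receive the extra seats.
P2 receives 6.

6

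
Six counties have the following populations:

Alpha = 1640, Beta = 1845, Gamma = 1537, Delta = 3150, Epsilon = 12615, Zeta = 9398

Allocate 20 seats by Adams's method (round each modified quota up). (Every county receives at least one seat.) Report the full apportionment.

Standard divisor 30185/20 ≈ 1509.25; standard quotas: Alpha 1.087, Beta 1.222, Gamma 1.018, Delta 2.087, Epsilon 8.358, Zeta 6.227.
Rounding up gives 2, 2, 2, 3, 9, 7 = 25 seats, so the divisor must be adjusted.
With modified divisor 1700: modified quotas Alpha 0.965, Beta 1.085, Gamma 0.904, Delta 1.853, Epsilon 7.421, Zeta 5.528.
Rounding up: Alpha 1, Beta 2, Gamma 1, Delta 2, Epsilon 8, Zeta 6 (total 20).

Alpha 1; Beta 2; Gamma 1; Delta 2; Epsilon 8; Zeta 6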